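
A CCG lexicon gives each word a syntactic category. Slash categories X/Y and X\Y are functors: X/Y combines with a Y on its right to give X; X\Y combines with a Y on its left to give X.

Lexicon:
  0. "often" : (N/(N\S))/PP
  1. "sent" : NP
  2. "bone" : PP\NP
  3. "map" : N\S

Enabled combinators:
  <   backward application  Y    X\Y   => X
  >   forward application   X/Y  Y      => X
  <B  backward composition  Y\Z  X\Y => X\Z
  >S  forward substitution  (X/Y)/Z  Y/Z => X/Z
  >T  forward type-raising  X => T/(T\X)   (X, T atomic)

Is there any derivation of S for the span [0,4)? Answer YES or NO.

(N/(N\S))/PP NP PP\NP N\S
CKY chart[0,4] = {N, N/(N\N), NP/(NP\N), PP/(PP\N), S/(S\N)}; S ∉ chart

NO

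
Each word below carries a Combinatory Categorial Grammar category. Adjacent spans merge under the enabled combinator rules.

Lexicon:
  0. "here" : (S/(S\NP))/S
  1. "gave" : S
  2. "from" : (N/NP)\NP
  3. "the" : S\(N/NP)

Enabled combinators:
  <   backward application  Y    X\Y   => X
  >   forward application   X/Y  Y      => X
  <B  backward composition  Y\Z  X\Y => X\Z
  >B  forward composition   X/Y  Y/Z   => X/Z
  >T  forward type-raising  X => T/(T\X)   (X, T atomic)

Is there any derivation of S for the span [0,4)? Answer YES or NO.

[0,4] S   >
  [0,2] S/(S\NP)   >
    [0,1] "here" : (S/(S\NP))/S
    [1,2] "gave" : S
  [2,4] S\NP   <B
    [2,3] "from" : (N/NP)\NP
    [3,4] "the" : S\(N/NP)

YES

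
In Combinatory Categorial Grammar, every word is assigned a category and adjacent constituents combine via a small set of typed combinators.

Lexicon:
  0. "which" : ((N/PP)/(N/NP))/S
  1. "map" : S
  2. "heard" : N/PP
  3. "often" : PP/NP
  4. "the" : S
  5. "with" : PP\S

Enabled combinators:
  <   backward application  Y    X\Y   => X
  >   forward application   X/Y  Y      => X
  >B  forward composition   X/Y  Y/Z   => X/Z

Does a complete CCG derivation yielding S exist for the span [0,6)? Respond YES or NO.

NO

((N/PP)/(N/NP))/S S N/PP PP/NP S PP\S
CKY chart[0,6] = {N}; S ∉ chart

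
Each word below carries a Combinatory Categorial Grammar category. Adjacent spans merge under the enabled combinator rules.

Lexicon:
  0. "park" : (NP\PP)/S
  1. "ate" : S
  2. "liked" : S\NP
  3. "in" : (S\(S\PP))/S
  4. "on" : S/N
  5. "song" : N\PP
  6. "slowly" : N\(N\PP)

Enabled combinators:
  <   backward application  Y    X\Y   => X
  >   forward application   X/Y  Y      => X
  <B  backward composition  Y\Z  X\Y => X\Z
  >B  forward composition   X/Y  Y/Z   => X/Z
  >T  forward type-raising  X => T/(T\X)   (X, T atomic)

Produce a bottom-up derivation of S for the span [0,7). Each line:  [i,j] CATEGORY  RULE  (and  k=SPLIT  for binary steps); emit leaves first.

[0,7] S   <
  [0,3] S\PP   <B
    [0,2] NP\PP   >
      [0,1] "park" : (NP\PP)/S
      [1,2] "ate" : S
    [2,3] "liked" : S\NP
  [3,7] S\(S\PP)   >
    [3,4] "in" : (S\(S\PP))/S
    [4,7] S   >
      [4,5] "on" : S/N
      [5,7] N   <
        [5,6] "song" : N\PP
        [6,7] "slowly" : N\(N\PP)

[0,1] (NP\PP)/S  lex  "park"
[1,2] S  lex  "ate"
[0,2] NP\PP  >  k=1
[2,3] S\NP  lex  "liked"
[0,3] S\PP  <B  k=2
[3,4] (S\(S\PP))/S  lex  "in"
[4,5] S/N  lex  "on"
[5,6] N\PP  lex  "song"
[6,7] N\(N\PP)  lex  "slowly"
[5,7] N  <  k=6
[4,7] S  >  k=5
[3,7] S\(S\PP)  >  k=4
[0,7] S  <  k=3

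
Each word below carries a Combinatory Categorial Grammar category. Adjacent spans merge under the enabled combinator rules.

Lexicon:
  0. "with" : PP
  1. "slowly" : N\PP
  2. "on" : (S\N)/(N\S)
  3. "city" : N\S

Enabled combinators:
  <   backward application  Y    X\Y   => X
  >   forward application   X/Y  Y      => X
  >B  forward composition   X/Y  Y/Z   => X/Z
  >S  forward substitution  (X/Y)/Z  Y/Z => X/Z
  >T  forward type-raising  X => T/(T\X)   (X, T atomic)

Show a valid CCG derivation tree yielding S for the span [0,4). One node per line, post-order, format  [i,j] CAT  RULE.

[0,1] PP  lex  "with"
[1,2] N\PP  lex  "slowly"
[0,2] N  <  k=1
[2,3] (S\N)/(N\S)  lex  "on"
[3,4] N\S  lex  "city"
[2,4] S\N  >  k=3
[0,4] S  <  k=2

[0,4] S   <
  [0,2] N   <
    [0,1] "with" : PP
    [1,2] "slowly" : N\PP
  [2,4] S\N   >
    [2,3] "on" : (S\N)/(N\S)
    [3,4] "city" : N\S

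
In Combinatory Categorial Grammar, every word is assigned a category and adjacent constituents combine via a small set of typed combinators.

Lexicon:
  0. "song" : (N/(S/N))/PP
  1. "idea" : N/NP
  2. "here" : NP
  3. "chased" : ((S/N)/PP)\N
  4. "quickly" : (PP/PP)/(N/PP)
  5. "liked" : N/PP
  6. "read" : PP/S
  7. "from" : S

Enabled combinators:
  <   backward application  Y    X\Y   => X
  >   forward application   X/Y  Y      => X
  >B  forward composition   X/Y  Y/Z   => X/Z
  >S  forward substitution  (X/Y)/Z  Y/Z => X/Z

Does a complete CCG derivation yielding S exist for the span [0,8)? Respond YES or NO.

NO

(N/(S/N))/PP N/NP NP ((S/N)/PP)\N (PP/PP)/(N/PP) N/PP PP/S S
CKY chart[0,8] = {N}; S ∉ chart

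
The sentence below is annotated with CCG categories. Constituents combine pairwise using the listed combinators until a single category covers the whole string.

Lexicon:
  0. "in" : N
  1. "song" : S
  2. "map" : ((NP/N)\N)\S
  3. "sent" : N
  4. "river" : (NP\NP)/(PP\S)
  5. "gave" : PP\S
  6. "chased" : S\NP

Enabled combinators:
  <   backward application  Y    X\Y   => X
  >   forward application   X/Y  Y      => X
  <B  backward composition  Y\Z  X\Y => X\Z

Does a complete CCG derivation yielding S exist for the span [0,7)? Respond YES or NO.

YES

[0,7] S   <
  [0,4] NP   >
    [0,3] NP/N   <
      [0,1] "in" : N
      [1,3] (NP/N)\N   <
        [1,2] "song" : S
        [2,3] "map" : ((NP/N)\N)\S
    [3,4] "sent" : N
  [4,7] S\NP   <B
    [4,6] NP\NP   >
      [4,5] "river" : (NP\NP)/(PP\S)
      [5,6] "gave" : PP\S
    [6,7] "chased" : S\NP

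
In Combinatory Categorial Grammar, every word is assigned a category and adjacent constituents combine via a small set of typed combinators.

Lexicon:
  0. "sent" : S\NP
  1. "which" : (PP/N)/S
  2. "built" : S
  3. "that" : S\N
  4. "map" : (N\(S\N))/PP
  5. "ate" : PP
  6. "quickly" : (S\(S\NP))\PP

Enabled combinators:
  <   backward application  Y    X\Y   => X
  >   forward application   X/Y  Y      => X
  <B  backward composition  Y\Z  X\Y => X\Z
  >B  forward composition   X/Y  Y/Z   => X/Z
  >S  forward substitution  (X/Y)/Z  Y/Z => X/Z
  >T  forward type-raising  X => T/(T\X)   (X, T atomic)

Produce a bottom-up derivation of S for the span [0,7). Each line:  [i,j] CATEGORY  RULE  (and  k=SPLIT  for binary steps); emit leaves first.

[0,1] S\NP  lex  "sent"
[1,2] (PP/N)/S  lex  "which"
[2,3] S  lex  "built"
[1,3] PP/N  >  k=2
[3,4] S\N  lex  "that"
[4,5] (N\(S\N))/PP  lex  "map"
[5,6] PP  lex  "ate"
[4,6] N\(S\N)  >  k=5
[3,6] N  <  k=4
[1,6] PP  >  k=3
[6,7] (S\(S\NP))\PP  lex  "quickly"
[1,7] S\(S\NP)  <  k=6
[0,7] S  <  k=1

[0,7] S   <
  [0,1] "sent" : S\NP
  [1,7] S\(S\NP)   <
    [1,6] PP   >
      [1,3] PP/N   >
        [1,2] "which" : (PP/N)/S
        [2,3] "built" : S
      [3,6] N   <
        [3,4] "that" : S\N
        [4,6] N\(S\N)   >
          [4,5] "map" : (N\(S\N))/PP
          [5,6] "ate" : PP
    [6,7] "quickly" : (S\(S\NP))\PP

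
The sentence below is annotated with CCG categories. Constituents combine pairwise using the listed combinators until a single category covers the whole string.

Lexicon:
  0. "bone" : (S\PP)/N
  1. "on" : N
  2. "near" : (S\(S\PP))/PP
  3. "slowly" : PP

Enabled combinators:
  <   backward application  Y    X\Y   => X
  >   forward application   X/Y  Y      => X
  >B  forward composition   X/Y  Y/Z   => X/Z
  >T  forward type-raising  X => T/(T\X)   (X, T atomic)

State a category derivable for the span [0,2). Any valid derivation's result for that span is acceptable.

[0,4] S   <
  [0,2] S\PP   >
    [0,1] "bone" : (S\PP)/N
    [1,2] "on" : N
  [2,4] S\(S\PP)   >
    [2,3] "near" : (S\(S\PP))/PP
    [3,4] "slowly" : PP

S\PP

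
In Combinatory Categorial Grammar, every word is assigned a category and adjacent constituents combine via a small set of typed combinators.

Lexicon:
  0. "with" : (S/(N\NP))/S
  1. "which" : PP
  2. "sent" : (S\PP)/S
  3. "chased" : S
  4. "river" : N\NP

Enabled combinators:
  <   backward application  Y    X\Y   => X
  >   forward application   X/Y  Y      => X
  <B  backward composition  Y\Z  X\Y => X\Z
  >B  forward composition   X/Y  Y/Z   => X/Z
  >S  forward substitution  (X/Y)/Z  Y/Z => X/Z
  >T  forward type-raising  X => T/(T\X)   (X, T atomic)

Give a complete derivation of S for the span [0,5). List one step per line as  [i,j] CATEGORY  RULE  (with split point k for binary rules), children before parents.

[0,1] (S/(N\NP))/S  lex  "with"
[1,2] PP  lex  "which"
[1,2] S/(S\PP)  >T
[2,3] (S\PP)/S  lex  "sent"
[3,4] S  lex  "chased"
[2,4] S\PP  >  k=3
[1,4] S  >  k=2
[0,4] S/(N\NP)  >  k=1
[4,5] N\NP  lex  "river"
[0,5] S  >  k=4

[0,5] S   >
  [0,4] S/(N\NP)   >
    [0,1] "with" : (S/(N\NP))/S
    [1,4] S   >
      [1,2] S/(S\PP)   >T
        [1,2] "which" : PP
      [2,4] S\PP   >
        [2,3] "sent" : (S\PP)/S
        [3,4] "chased" : S
  [4,5] "river" : N\NP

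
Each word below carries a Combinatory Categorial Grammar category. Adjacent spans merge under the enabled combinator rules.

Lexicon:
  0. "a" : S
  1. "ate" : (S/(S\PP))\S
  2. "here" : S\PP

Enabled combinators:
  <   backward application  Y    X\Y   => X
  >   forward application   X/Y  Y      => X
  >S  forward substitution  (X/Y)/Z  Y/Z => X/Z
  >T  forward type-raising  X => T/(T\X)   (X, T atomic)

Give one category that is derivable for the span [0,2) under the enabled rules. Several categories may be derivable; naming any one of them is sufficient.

S/(S\PP)

[0,3] S   >
  [0,2] S/(S\PP)   <
    [0,1] "a" : S
    [1,2] "ate" : (S/(S\PP))\S
  [2,3] "here" : S\PP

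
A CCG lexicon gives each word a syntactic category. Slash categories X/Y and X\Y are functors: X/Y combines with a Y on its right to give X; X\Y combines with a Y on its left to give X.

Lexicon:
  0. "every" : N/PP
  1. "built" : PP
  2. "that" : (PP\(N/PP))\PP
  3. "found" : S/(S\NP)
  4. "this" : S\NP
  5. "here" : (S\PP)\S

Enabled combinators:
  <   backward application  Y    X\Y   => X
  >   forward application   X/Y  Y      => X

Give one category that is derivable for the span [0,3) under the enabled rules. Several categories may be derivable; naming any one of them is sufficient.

[0,6] S   <
  [0,3] PP   <
    [0,1] "every" : N/PP
    [1,3] PP\(N/PP)   <
      [1,2] "built" : PP
      [2,3] "that" : (PP\(N/PP))\PP
  [3,6] S\PP   <
    [3,5] S   >
      [3,4] "found" : S/(S\NP)
      [4,5] "this" : S\NP
    [5,6] "here" : (S\PP)\S

PP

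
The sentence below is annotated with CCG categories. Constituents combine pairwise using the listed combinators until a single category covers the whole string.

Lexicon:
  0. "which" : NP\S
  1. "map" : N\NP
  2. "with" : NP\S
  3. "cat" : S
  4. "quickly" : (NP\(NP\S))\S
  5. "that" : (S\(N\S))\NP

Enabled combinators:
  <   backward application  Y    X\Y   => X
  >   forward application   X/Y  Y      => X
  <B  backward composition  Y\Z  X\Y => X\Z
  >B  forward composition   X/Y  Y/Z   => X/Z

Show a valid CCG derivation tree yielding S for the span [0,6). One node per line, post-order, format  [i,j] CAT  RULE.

[0,6] S   <
  [0,2] N\S   <B
    [0,1] "which" : NP\S
    [1,2] "map" : N\NP
  [2,6] S\(N\S)   <
    [2,5] NP   <
      [2,3] "with" : NP\S
      [3,5] NP\(NP\S)   <
        [3,4] "cat" : S
        [4,5] "quickly" : (NP\(NP\S))\S
    [5,6] "that" : (S\(N\S))\NP

[0,1] NP\S  lex  "which"
[1,2] N\NP  lex  "map"
[0,2] N\S  <B  k=1
[2,3] NP\S  lex  "with"
[3,4] S  lex  "cat"
[4,5] (NP\(NP\S))\S  lex  "quickly"
[3,5] NP\(NP\S)  <  k=4
[2,5] NP  <  k=3
[5,6] (S\(N\S))\NP  lex  "that"
[2,6] S\(N\S)  <  k=5
[0,6] S  <  k=2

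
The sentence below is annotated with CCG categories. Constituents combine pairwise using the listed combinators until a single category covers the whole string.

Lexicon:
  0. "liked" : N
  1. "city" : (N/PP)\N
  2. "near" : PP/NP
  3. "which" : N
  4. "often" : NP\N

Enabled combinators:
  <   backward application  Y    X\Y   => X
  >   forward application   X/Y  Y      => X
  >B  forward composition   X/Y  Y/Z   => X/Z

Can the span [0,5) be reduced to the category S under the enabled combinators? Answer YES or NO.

NO

N (N/PP)\N PP/NP N NP\N
CKY chart[0,5] = {N}; S ∉ chart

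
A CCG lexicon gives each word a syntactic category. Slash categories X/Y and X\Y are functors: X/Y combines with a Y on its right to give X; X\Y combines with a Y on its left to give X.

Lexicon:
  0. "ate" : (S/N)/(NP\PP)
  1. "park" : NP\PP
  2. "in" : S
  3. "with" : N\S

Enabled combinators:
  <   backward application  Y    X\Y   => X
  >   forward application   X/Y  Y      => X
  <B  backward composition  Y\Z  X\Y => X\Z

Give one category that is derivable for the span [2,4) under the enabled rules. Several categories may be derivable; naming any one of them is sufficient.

N

[0,4] S   >
  [0,2] S/N   >
    [0,1] "ate" : (S/N)/(NP\PP)
    [1,2] "park" : NP\PP
  [2,4] N   <
    [2,3] "in" : S
    [3,4] "with" : N\S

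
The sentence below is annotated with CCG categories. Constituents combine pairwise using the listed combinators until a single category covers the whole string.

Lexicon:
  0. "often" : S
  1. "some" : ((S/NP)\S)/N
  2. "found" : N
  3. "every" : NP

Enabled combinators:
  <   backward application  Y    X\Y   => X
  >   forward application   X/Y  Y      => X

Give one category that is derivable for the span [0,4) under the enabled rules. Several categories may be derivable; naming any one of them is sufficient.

[0,4] S   >
  [0,3] S/NP   <
    [0,1] "often" : S
    [1,3] (S/NP)\S   >
      [1,2] "some" : ((S/NP)\S)/N
      [2,3] "found" : N
  [3,4] "every" : NP

S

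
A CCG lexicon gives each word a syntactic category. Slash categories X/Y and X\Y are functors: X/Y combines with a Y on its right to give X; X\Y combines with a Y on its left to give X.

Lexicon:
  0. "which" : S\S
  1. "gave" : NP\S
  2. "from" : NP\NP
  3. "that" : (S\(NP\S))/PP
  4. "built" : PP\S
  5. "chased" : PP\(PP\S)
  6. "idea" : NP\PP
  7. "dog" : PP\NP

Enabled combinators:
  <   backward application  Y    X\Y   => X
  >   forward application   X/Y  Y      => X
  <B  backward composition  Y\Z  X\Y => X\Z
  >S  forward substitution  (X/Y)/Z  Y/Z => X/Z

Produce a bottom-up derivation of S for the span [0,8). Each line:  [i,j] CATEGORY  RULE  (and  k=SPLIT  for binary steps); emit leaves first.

[0,8] S   <
  [0,3] NP\S   <B
    [0,2] NP\S   <B
      [0,1] "which" : S\S
      [1,2] "gave" : NP\S
    [2,3] "from" : NP\NP
  [3,8] S\(NP\S)   >
    [3,4] "that" : (S\(NP\S))/PP
    [4,8] PP   <
      [4,7] NP   <
        [4,6] PP   <
          [4,5] "built" : PP\S
          [5,6] "chased" : PP\(PP\S)
        [6,7] "idea" : NP\PP
      [7,8] "dog" : PP\NP

[0,1] S\S  lex  "which"
[1,2] NP\S  lex  "gave"
[0,2] NP\S  <B  k=1
[2,3] NP\NP  lex  "from"
[0,3] NP\S  <B  k=2
[3,4] (S\(NP\S))/PP  lex  "that"
[4,5] PP\S  lex  "built"
[5,6] PP\(PP\S)  lex  "chased"
[4,6] PP  <  k=5
[6,7] NP\PP  lex  "idea"
[4,7] NP  <  k=6
[7,8] PP\NP  lex  "dog"
[4,8] PP  <  k=7
[3,8] S\(NP\S)  >  k=4
[0,8] S  <  k=3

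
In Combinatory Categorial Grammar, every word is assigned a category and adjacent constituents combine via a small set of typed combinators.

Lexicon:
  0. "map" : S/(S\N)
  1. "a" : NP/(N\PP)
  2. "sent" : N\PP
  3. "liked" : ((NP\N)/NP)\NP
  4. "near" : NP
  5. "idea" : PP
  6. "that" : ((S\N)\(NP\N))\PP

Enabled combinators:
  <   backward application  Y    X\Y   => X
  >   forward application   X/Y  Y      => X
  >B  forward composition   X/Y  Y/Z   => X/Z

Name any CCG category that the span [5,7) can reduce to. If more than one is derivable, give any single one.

(S\N)\(NP\N)

[0,7] S   >
  [0,1] "map" : S/(S\N)
  [1,7] S\N   <
    [1,5] NP\N   >
      [1,4] (NP\N)/NP   <
        [1,3] NP   >
          [1,2] "a" : NP/(N\PP)
          [2,3] "sent" : N\PP
        [3,4] "liked" : ((NP\N)/NP)\NP
      [4,5] "near" : NP
    [5,7] (S\N)\(NP\N)   <
      [5,6] "idea" : PP
      [6,7] "that" : ((S\N)\(NP\N))\PP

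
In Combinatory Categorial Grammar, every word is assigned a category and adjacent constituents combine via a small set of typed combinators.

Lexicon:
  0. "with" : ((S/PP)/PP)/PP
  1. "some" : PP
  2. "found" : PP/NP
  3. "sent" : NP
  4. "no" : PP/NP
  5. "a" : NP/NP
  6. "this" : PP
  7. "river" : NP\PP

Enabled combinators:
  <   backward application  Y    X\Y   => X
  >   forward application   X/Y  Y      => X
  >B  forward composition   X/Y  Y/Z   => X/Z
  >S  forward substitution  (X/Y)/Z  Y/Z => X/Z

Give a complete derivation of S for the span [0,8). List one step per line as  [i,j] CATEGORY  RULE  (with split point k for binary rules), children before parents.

[0,1] ((S/PP)/PP)/PP  lex  "with"
[1,2] PP  lex  "some"
[0,2] (S/PP)/PP  >  k=1
[2,3] PP/NP  lex  "found"
[3,4] NP  lex  "sent"
[2,4] PP  >  k=3
[0,4] S/PP  >  k=2
[4,5] PP/NP  lex  "no"
[5,6] NP/NP  lex  "a"
[4,6] PP/NP  >B  k=5
[6,7] PP  lex  "this"
[7,8] NP\PP  lex  "river"
[6,8] NP  <  k=7
[4,8] PP  >  k=6
[0,8] S  >  k=4

[0,8] S   >
  [0,4] S/PP   >
    [0,2] (S/PP)/PP   >
      [0,1] "with" : ((S/PP)/PP)/PP
      [1,2] "some" : PP
    [2,4] PP   >
      [2,3] "found" : PP/NP
      [3,4] "sent" : NP
  [4,8] PP   >
    [4,6] PP/NP   >B
      [4,5] "no" : PP/NP
      [5,6] "a" : NP/NP
    [6,8] NP   <
      [6,7] "this" : PP
      [7,8] "river" : NP\PP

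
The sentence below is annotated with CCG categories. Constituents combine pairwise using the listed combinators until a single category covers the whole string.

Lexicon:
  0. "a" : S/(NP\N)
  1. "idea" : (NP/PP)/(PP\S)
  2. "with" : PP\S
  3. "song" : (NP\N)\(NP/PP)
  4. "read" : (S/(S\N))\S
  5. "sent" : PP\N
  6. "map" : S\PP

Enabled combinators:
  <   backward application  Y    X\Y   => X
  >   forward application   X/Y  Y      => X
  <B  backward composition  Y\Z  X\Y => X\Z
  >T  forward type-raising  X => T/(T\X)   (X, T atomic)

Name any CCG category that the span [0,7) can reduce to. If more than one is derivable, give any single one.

S

[0,7] S   >
  [0,5] S/(S\N)   <
    [0,4] S   >
      [0,1] "a" : S/(NP\N)
      [1,4] NP\N   <
        [1,3] NP/PP   >
          [1,2] "idea" : (NP/PP)/(PP\S)
          [2,3] "with" : PP\S
        [3,4] "song" : (NP\N)\(NP/PP)
    [4,5] "read" : (S/(S\N))\S
  [5,7] S\N   <B
    [5,6] "sent" : PP\N
    [6,7] "map" : S\PP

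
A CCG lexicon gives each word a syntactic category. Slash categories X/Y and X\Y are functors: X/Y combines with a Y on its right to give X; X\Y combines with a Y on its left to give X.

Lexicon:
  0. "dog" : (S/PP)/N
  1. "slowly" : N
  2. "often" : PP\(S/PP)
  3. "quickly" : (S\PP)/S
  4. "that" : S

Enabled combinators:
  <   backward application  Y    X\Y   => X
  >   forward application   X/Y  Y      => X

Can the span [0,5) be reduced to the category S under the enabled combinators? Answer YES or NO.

[0,5] S   <
  [0,3] PP   <
    [0,2] S/PP   >
      [0,1] "dog" : (S/PP)/N
      [1,2] "slowly" : N
    [2,3] "often" : PP\(S/PP)
  [3,5] S\PP   >
    [3,4] "quickly" : (S\PP)/S
    [4,5] "that" : S

YES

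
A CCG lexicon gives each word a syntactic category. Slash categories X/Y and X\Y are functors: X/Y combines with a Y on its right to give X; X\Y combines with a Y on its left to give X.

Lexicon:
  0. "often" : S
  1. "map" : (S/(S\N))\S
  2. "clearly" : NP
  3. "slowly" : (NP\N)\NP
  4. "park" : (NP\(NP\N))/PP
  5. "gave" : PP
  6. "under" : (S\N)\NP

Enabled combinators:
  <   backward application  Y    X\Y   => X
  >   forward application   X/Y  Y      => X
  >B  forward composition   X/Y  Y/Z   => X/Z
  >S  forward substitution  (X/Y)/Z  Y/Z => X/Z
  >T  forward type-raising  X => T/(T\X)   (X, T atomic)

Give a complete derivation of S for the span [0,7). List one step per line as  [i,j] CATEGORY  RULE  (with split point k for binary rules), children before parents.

[0,7] S   >
  [0,2] S/(S\N)   <
    [0,1] "often" : S
    [1,2] "map" : (S/(S\N))\S
  [2,7] S\N   <
    [2,6] NP   <
      [2,4] NP\N   <
        [2,3] "clearly" : NP
        [3,4] "slowly" : (NP\N)\NP
      [4,6] NP\(NP\N)   >
        [4,5] "park" : (NP\(NP\N))/PP
        [5,6] "gave" : PP
    [6,7] "under" : (S\N)\NP

[0,1] S  lex  "often"
[1,2] (S/(S\N))\S  lex  "map"
[0,2] S/(S\N)  <  k=1
[2,3] NP  lex  "clearly"
[3,4] (NP\N)\NP  lex  "slowly"
[2,4] NP\N  <  k=3
[4,5] (NP\(NP\N))/PP  lex  "park"
[5,6] PP  lex  "gave"
[4,6] NP\(NP\N)  >  k=5
[2,6] NP  <  k=4
[6,7] (S\N)\NP  lex  "under"
[2,7] S\N  <  k=6
[0,7] S  >  k=2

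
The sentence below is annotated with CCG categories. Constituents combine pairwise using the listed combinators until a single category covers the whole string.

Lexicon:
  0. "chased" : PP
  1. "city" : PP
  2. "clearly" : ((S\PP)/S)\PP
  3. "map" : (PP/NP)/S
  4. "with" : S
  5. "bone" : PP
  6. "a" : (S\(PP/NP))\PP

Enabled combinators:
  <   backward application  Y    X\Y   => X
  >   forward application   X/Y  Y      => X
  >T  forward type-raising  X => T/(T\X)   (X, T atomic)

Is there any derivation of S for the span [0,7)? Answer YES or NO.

YES

[0,7] S   >
  [0,1] S/(S\PP)   >T
    [0,1] "chased" : PP
  [1,7] S\PP   >
    [1,3] (S\PP)/S   <
      [1,2] "city" : PP
      [2,3] "clearly" : ((S\PP)/S)\PP
    [3,7] S   <
      [3,5] PP/NP   >
        [3,4] "map" : (PP/NP)/S
        [4,5] "with" : S
      [5,7] S\(PP/NP)   <
        [5,6] "bone" : PP
        [6,7] "a" : (S\(PP/NP))\PP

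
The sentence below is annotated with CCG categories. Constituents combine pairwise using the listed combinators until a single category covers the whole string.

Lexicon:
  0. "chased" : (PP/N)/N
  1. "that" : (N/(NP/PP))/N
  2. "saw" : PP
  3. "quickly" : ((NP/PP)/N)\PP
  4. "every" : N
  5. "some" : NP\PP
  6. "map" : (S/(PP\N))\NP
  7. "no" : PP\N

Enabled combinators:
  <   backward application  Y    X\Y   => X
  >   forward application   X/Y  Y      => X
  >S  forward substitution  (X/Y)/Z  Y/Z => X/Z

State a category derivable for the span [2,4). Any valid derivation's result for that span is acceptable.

[0,8] S   >
  [0,7] S/(PP\N)   <
    [0,6] NP   <
      [0,5] PP   >
        [0,4] PP/N   >S
          [0,1] "chased" : (PP/N)/N
          [1,4] N/N   >S
            [1,2] "that" : (N/(NP/PP))/N
            [2,4] (NP/PP)/N   <
              [2,3] "saw" : PP
              [3,4] "quickly" : ((NP/PP)/N)\PP
        [4,5] "every" : N
      [5,6] "some" : NP\PP
    [6,7] "map" : (S/(PP\N))\NP
  [7,8] "no" : PP\N

(NP/PP)/N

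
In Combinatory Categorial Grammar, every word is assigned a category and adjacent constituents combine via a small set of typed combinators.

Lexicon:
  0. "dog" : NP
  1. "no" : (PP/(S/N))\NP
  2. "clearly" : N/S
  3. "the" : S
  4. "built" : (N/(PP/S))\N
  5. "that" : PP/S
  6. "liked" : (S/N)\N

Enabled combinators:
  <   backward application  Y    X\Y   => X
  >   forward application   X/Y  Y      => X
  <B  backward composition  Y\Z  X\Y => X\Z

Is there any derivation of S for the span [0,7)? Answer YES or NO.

NO

NP (PP/(S/N))\NP N/S S (N/(PP/S))\N PP/S (S/N)\N
CKY chart[0,7] = {PP}; S ∉ chart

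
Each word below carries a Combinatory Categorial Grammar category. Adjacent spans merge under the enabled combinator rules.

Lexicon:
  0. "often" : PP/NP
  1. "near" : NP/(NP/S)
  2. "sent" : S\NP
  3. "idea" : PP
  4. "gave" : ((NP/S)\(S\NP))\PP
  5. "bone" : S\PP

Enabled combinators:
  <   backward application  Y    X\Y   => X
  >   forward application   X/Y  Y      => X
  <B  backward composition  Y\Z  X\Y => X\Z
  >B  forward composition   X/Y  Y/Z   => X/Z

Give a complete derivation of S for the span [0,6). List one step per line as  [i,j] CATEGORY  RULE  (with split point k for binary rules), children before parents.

[0,1] PP/NP  lex  "often"
[1,2] NP/(NP/S)  lex  "near"
[2,3] S\NP  lex  "sent"
[3,4] PP  lex  "idea"
[4,5] ((NP/S)\(S\NP))\PP  lex  "gave"
[3,5] (NP/S)\(S\NP)  <  k=4
[2,5] NP/S  <  k=3
[1,5] NP  >  k=2
[0,5] PP  >  k=1
[5,6] S\PP  lex  "bone"
[0,6] S  <  k=5

[0,6] S   <
  [0,5] PP   >
    [0,1] "often" : PP/NP
    [1,5] NP   >
      [1,2] "near" : NP/(NP/S)
      [2,5] NP/S   <
        [2,3] "sent" : S\NP
        [3,5] (NP/S)\(S\NP)   <
          [3,4] "idea" : PP
          [4,5] "gave" : ((NP/S)\(S\NP))\PP
  [5,6] "bone" : S\PP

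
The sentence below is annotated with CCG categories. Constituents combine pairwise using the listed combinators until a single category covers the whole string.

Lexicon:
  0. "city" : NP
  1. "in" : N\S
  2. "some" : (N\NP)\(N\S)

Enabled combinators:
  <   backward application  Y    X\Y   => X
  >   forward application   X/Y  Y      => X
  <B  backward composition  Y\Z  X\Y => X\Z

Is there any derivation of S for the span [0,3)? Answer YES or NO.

NP N\S (N\NP)\(N\S)
CKY chart[0,3] = {N}; S ∉ chart

NO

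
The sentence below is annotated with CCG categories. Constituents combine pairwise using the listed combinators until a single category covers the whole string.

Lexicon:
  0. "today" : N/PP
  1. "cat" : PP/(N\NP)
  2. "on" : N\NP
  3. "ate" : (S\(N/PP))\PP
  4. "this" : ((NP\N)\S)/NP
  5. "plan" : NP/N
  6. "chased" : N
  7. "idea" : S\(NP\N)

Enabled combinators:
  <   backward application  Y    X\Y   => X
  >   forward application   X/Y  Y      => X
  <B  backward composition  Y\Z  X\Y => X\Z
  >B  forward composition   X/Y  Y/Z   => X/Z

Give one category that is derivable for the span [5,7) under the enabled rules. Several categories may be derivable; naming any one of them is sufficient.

NP

[0,8] S   <
  [0,7] NP\N   <
    [0,4] S   <
      [0,1] "today" : N/PP
      [1,4] S\(N/PP)   <
        [1,3] PP   >
          [1,2] "cat" : PP/(N\NP)
          [2,3] "on" : N\NP
        [3,4] "ate" : (S\(N/PP))\PP
    [4,7] (NP\N)\S   >
      [4,5] "this" : ((NP\N)\S)/NP
      [5,7] NP   >
        [5,6] "plan" : NP/N
        [6,7] "chased" : N
  [7,8] "idea" : S\(NP\N)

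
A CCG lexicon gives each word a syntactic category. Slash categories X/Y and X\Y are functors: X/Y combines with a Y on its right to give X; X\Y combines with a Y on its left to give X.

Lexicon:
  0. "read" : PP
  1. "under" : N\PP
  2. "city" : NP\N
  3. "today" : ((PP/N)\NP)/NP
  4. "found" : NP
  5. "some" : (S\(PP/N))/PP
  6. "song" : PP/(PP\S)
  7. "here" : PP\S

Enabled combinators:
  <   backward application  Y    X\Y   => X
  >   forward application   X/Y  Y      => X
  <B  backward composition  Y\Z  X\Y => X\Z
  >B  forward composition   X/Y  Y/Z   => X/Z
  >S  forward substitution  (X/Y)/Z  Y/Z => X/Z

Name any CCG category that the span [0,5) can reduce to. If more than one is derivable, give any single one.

PP/N

[0,8] S   <
  [0,5] PP/N   <
    [0,3] NP   <
      [0,2] N   <
        [0,1] "read" : PP
        [1,2] "under" : N\PP
      [2,3] "city" : NP\N
    [3,5] (PP/N)\NP   >
      [3,4] "today" : ((PP/N)\NP)/NP
      [4,5] "found" : NP
  [5,8] S\(PP/N)   >
    [5,6] "some" : (S\(PP/N))/PP
    [6,8] PP   >
      [6,7] "song" : PP/(PP\S)
      [7,8] "here" : PP\S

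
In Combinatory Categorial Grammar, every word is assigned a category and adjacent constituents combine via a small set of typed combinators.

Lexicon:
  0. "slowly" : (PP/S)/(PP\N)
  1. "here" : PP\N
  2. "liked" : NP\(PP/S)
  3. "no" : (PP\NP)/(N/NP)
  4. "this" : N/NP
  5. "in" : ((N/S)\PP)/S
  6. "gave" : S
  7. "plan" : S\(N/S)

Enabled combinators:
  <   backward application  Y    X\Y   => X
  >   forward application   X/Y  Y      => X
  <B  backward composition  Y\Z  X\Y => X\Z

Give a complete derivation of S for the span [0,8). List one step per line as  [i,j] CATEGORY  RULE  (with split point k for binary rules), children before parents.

[0,1] (PP/S)/(PP\N)  lex  "slowly"
[1,2] PP\N  lex  "here"
[0,2] PP/S  >  k=1
[2,3] NP\(PP/S)  lex  "liked"
[0,3] NP  <  k=2
[3,4] (PP\NP)/(N/NP)  lex  "no"
[4,5] N/NP  lex  "this"
[3,5] PP\NP  >  k=4
[0,5] PP  <  k=3
[5,6] ((N/S)\PP)/S  lex  "in"
[6,7] S  lex  "gave"
[5,7] (N/S)\PP  >  k=6
[0,7] N/S  <  k=5
[7,8] S\(N/S)  lex  "plan"
[0,8] S  <  k=7

[0,8] S   <
  [0,7] N/S   <
    [0,5] PP   <
      [0,3] NP   <
        [0,2] PP/S   >
          [0,1] "slowly" : (PP/S)/(PP\N)
          [1,2] "here" : PP\N
        [2,3] "liked" : NP\(PP/S)
      [3,5] PP\NP   >
        [3,4] "no" : (PP\NP)/(N/NP)
        [4,5] "this" : N/NP
    [5,7] (N/S)\PP   >
      [5,6] "in" : ((N/S)\PP)/S
      [6,7] "gave" : S
  [7,8] "plan" : S\(N/S)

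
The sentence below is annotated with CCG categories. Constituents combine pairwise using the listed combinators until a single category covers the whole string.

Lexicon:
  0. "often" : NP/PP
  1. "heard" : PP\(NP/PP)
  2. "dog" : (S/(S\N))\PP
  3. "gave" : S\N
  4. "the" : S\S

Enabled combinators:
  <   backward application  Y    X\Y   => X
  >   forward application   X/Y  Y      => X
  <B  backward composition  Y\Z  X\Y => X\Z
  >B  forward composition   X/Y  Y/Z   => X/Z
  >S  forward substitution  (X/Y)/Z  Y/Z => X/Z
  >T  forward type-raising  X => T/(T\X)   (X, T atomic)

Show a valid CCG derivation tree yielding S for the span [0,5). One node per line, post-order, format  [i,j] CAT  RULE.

[0,1] NP/PP  lex  "often"
[1,2] PP\(NP/PP)  lex  "heard"
[0,2] PP  <  k=1
[2,3] (S/(S\N))\PP  lex  "dog"
[0,3] S/(S\N)  <  k=2
[3,4] S\N  lex  "gave"
[4,5] S\S  lex  "the"
[3,5] S\N  <B  k=4
[0,5] S  >  k=3

[0,5] S   >
  [0,3] S/(S\N)   <
    [0,2] PP   <
      [0,1] "often" : NP/PP
      [1,2] "heard" : PP\(NP/PP)
    [2,3] "dog" : (S/(S\N))\PP
  [3,5] S\N   <B
    [3,4] "gave" : S\N
    [4,5] "the" : S\S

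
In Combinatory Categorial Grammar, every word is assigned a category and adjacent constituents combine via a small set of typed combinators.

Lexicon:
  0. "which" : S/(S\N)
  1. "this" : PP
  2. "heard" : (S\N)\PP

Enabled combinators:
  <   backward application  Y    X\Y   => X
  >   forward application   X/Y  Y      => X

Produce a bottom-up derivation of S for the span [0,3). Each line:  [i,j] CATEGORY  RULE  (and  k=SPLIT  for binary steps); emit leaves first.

[0,1] S/(S\N)  lex  "which"
[1,2] PP  lex  "this"
[2,3] (S\N)\PP  lex  "heard"
[1,3] S\N  <  k=2
[0,3] S  >  k=1

[0,3] S   >
  [0,1] "which" : S/(S\N)
  [1,3] S\N   <
    [1,2] "this" : PP
    [2,3] "heard" : (S\N)\PP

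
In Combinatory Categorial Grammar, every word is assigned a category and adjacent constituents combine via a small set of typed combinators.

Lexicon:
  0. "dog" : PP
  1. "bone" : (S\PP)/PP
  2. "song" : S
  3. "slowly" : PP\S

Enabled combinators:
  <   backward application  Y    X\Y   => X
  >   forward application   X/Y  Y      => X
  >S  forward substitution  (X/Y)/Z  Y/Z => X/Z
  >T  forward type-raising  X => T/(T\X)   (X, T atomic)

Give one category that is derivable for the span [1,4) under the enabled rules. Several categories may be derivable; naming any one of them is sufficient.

S\PP

[0,4] S   >
  [0,1] S/(S\PP)   >T
    [0,1] "dog" : PP
  [1,4] S\PP   >
    [1,2] "bone" : (S\PP)/PP
    [2,4] PP   <
      [2,3] "song" : S
      [3,4] "slowly" : PP\S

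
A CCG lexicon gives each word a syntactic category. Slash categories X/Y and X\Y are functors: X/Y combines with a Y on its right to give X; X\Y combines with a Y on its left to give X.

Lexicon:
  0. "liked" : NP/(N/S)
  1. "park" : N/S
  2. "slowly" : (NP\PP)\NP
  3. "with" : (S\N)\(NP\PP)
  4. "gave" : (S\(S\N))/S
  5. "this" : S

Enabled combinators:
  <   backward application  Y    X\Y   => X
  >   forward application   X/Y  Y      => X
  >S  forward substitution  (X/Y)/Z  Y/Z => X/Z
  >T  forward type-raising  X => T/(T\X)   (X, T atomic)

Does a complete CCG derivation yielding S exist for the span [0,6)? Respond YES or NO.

YES

[0,6] S   <
  [0,4] S\N   <
    [0,3] NP\PP   <
      [0,2] NP   >
        [0,1] "liked" : NP/(N/S)
        [1,2] "park" : N/S
      [2,3] "slowly" : (NP\PP)\NP
    [3,4] "with" : (S\N)\(NP\PP)
  [4,6] S\(S\N)   >
    [4,5] "gave" : (S\(S\N))/S
    [5,6] "this" : S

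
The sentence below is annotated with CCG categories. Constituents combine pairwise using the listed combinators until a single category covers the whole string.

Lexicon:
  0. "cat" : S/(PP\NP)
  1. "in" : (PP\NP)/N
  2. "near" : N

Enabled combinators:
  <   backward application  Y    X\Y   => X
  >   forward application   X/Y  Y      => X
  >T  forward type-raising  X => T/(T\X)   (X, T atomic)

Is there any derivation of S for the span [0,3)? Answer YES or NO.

[0,3] S   >
  [0,1] "cat" : S/(PP\NP)
  [1,3] PP\NP   >
    [1,2] "in" : (PP\NP)/N
    [2,3] "near" : N

YES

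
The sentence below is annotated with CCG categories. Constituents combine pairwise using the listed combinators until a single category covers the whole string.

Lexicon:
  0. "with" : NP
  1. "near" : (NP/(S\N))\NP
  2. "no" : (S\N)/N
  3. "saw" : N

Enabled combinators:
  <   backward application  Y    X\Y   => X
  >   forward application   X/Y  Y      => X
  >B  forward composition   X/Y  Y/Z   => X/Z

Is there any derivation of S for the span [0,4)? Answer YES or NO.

NO

NP (NP/(S\N))\NP (S\N)/N N
CKY chart[0,4] = {NP}; S ∉ chart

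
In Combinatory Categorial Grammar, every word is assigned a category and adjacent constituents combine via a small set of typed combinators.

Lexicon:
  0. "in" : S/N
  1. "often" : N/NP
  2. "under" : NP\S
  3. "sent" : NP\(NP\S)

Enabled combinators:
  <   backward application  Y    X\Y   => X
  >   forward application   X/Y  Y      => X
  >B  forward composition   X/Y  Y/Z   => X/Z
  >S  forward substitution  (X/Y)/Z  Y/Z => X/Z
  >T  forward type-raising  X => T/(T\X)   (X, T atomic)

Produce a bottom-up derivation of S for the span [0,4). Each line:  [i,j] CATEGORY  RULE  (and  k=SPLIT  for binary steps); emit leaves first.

[0,1] S/N  lex  "in"
[1,2] N/NP  lex  "often"
[0,2] S/NP  >B  k=1
[2,3] NP\S  lex  "under"
[3,4] NP\(NP\S)  lex  "sent"
[2,4] NP  <  k=3
[0,4] S  >  k=2

[0,4] S   >
  [0,2] S/NP   >B
    [0,1] "in" : S/N
    [1,2] "often" : N/NP
  [2,4] NP   <
    [2,3] "under" : NP\S
    [3,4] "sent" : NP\(NP\S)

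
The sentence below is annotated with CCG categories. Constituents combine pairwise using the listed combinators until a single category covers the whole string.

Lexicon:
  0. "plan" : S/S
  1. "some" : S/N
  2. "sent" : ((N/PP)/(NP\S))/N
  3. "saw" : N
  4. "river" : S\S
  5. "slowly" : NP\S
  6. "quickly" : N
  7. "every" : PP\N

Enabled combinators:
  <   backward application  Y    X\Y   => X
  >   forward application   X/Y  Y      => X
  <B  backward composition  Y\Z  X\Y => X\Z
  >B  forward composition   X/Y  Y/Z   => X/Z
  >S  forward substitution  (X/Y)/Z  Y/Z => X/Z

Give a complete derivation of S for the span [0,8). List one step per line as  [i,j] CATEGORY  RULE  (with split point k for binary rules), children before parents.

[0,8] S   >
  [0,6] S/PP   >B
    [0,2] S/N   >B
      [0,1] "plan" : S/S
      [1,2] "some" : S/N
    [2,6] N/PP   >
      [2,4] (N/PP)/(NP\S)   >
        [2,3] "sent" : ((N/PP)/(NP\S))/N
        [3,4] "saw" : N
      [4,6] NP\S   <B
        [4,5] "river" : S\S
        [5,6] "slowly" : NP\S
  [6,8] PP   <
    [6,7] "quickly" : N
    [7,8] "every" : PP\N

[0,1] S/S  lex  "plan"
[1,2] S/N  lex  "some"
[0,2] S/N  >B  k=1
[2,3] ((N/PP)/(NP\S))/N  lex  "sent"
[3,4] N  lex  "saw"
[2,4] (N/PP)/(NP\S)  >  k=3
[4,5] S\S  lex  "river"
[5,6] NP\S  lex  "slowly"
[4,6] NP\S  <B  k=5
[2,6] N/PP  >  k=4
[0,6] S/PP  >B  k=2
[6,7] N  lex  "quickly"
[7,8] PP\N  lex  "every"
[6,8] PP  <  k=7
[0,8] S  >  k=6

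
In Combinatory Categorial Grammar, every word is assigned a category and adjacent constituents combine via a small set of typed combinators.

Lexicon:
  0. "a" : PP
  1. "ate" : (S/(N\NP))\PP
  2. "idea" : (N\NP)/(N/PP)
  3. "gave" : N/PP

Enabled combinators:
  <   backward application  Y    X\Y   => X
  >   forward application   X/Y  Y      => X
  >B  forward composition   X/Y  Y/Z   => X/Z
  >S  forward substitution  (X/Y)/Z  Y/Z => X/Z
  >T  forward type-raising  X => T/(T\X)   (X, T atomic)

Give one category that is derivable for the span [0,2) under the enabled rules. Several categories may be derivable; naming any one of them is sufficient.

S/(N\NP)

[0,4] S   >
  [0,2] S/(N\NP)   <
    [0,1] "a" : PP
    [1,2] "ate" : (S/(N\NP))\PP
  [2,4] N\NP   >
    [2,3] "idea" : (N\NP)/(N/PP)
    [3,4] "gave" : N/PP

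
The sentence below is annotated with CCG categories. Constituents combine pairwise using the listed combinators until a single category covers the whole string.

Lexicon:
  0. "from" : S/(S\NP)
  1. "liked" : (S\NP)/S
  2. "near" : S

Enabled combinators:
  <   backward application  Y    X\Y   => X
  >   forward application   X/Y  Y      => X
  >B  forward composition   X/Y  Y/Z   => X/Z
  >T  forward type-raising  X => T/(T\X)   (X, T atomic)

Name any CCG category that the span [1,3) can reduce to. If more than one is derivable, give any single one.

[0,3] S   >
  [0,1] "from" : S/(S\NP)
  [1,3] S\NP   >
    [1,2] "liked" : (S\NP)/S
    [2,3] "near" : S

S\NP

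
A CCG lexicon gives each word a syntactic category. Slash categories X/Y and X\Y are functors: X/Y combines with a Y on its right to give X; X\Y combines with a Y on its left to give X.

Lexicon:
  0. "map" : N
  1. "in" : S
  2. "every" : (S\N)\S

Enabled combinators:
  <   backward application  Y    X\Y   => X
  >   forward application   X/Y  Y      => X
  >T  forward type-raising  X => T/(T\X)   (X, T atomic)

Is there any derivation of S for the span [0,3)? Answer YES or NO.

YES

[0,3] S   <
  [0,1] "map" : N
  [1,3] S\N   <
    [1,2] "in" : S
    [2,3] "every" : (S\N)\S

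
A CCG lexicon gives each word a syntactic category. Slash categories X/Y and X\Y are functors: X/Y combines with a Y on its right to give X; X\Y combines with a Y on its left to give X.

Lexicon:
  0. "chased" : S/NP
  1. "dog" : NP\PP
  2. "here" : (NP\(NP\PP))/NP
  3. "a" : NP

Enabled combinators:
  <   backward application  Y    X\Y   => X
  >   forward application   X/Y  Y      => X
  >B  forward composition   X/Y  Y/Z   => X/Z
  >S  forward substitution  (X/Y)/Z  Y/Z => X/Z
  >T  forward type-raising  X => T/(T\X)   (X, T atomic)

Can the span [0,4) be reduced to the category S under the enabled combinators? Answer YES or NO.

YES

[0,4] S   >
  [0,1] "chased" : S/NP
  [1,4] NP   <
    [1,2] "dog" : NP\PP
    [2,4] NP\(NP\PP)   >
      [2,3] "here" : (NP\(NP\PP))/NP
      [3,4] "a" : NP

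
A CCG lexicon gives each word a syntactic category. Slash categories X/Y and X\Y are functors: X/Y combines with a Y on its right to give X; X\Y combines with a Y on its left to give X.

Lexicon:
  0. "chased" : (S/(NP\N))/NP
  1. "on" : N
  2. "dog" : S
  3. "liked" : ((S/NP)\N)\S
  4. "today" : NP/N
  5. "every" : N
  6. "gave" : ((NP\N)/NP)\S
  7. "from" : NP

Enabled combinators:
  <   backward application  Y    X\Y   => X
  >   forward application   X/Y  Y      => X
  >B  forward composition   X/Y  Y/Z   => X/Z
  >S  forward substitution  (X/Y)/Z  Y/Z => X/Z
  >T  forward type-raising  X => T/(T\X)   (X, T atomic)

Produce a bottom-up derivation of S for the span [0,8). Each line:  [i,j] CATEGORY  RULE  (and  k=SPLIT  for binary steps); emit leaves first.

[0,8] S   >
  [0,7] S/NP   >S
    [0,1] "chased" : (S/(NP\N))/NP
    [1,7] (NP\N)/NP   <
      [1,6] S   >
        [1,4] S/NP   <
          [1,2] "on" : N
          [2,4] (S/NP)\N   <
            [2,3] "dog" : S
            [3,4] "liked" : ((S/NP)\N)\S
        [4,6] NP   >
          [4,5] "today" : NP/N
          [5,6] "every" : N
      [6,7] "gave" : ((NP\N)/NP)\S
  [7,8] "from" : NP

[0,1] (S/(NP\N))/NP  lex  "chased"
[1,2] N  lex  "on"
[2,3] S  lex  "dog"
[3,4] ((S/NP)\N)\S  lex  "liked"
[2,4] (S/NP)\N  <  k=3
[1,4] S/NP  <  k=2
[4,5] NP/N  lex  "today"
[5,6] N  lex  "every"
[4,6] NP  >  k=5
[1,6] S  >  k=4
[6,7] ((NP\N)/NP)\S  lex  "gave"
[1,7] (NP\N)/NP  <  k=6
[0,7] S/NP  >S  k=1
[7,8] NP  lex  "from"
[0,8] S  >  k=7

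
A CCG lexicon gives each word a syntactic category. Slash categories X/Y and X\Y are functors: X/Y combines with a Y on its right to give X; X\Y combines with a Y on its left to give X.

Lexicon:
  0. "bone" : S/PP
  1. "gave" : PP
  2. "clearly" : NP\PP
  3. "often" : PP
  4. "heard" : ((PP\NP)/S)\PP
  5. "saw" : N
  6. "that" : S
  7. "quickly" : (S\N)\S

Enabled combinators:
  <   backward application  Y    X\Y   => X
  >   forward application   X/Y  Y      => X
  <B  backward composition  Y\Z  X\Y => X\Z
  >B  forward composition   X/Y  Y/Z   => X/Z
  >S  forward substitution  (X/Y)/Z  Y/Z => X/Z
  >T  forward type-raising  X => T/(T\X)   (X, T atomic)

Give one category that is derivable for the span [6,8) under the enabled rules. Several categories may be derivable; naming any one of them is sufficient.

S\N

[0,8] S   >
  [0,1] "bone" : S/PP
  [1,8] PP   <
    [1,3] NP   <
      [1,2] "gave" : PP
      [2,3] "clearly" : NP\PP
    [3,8] PP\NP   >
      [3,5] (PP\NP)/S   <
        [3,4] "often" : PP
        [4,5] "heard" : ((PP\NP)/S)\PP
      [5,8] S   <
        [5,6] "saw" : N
        [6,8] S\N   <
          [6,7] "that" : S
          [7,8] "quickly" : (S\N)\S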